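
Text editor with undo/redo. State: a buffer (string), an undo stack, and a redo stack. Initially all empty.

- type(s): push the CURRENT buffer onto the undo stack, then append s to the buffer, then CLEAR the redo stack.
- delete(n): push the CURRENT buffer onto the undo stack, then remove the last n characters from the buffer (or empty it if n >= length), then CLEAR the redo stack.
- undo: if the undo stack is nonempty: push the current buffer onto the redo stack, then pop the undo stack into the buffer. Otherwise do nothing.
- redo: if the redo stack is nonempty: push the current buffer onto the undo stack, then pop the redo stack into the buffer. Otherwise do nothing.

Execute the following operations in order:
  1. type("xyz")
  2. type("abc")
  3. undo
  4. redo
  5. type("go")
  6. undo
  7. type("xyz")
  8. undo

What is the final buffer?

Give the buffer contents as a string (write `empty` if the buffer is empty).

After op 1 (type): buf='xyz' undo_depth=1 redo_depth=0
After op 2 (type): buf='xyzabc' undo_depth=2 redo_depth=0
After op 3 (undo): buf='xyz' undo_depth=1 redo_depth=1
After op 4 (redo): buf='xyzabc' undo_depth=2 redo_depth=0
After op 5 (type): buf='xyzabcgo' undo_depth=3 redo_depth=0
After op 6 (undo): buf='xyzabc' undo_depth=2 redo_depth=1
After op 7 (type): buf='xyzabcxyz' undo_depth=3 redo_depth=0
After op 8 (undo): buf='xyzabc' undo_depth=2 redo_depth=1

Answer: xyzabc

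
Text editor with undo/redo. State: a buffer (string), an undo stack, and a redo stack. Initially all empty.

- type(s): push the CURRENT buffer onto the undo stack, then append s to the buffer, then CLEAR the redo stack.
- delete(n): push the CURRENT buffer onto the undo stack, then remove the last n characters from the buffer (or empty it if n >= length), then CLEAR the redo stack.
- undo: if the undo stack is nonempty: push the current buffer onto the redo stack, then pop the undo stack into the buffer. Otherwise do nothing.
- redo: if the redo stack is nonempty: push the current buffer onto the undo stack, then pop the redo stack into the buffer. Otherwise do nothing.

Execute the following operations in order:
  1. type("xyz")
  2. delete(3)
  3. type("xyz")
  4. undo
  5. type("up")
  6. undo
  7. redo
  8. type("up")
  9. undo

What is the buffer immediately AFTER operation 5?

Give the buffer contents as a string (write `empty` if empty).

After op 1 (type): buf='xyz' undo_depth=1 redo_depth=0
After op 2 (delete): buf='(empty)' undo_depth=2 redo_depth=0
After op 3 (type): buf='xyz' undo_depth=3 redo_depth=0
After op 4 (undo): buf='(empty)' undo_depth=2 redo_depth=1
After op 5 (type): buf='up' undo_depth=3 redo_depth=0

Answer: up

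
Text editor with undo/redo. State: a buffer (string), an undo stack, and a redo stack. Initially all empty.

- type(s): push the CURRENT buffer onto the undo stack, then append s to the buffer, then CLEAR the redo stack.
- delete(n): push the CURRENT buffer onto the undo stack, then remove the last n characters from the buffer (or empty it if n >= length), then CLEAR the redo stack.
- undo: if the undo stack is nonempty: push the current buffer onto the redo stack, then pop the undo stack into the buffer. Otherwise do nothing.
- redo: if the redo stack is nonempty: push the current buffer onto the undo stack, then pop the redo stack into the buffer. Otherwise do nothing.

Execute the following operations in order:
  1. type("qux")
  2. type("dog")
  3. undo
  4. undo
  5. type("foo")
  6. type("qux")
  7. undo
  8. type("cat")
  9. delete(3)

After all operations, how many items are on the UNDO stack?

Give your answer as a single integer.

After op 1 (type): buf='qux' undo_depth=1 redo_depth=0
After op 2 (type): buf='quxdog' undo_depth=2 redo_depth=0
After op 3 (undo): buf='qux' undo_depth=1 redo_depth=1
After op 4 (undo): buf='(empty)' undo_depth=0 redo_depth=2
After op 5 (type): buf='foo' undo_depth=1 redo_depth=0
After op 6 (type): buf='fooqux' undo_depth=2 redo_depth=0
After op 7 (undo): buf='foo' undo_depth=1 redo_depth=1
After op 8 (type): buf='foocat' undo_depth=2 redo_depth=0
After op 9 (delete): buf='foo' undo_depth=3 redo_depth=0

Answer: 3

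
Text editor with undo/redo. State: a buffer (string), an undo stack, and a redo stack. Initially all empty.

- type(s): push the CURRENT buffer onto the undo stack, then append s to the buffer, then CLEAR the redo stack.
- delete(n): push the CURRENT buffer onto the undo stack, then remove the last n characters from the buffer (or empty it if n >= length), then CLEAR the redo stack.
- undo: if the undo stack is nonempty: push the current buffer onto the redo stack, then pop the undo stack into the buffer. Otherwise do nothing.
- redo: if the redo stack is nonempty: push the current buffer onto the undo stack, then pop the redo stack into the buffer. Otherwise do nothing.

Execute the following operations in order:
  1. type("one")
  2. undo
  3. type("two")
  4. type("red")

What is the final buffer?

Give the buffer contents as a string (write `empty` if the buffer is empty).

Answer: twored

Derivation:
After op 1 (type): buf='one' undo_depth=1 redo_depth=0
After op 2 (undo): buf='(empty)' undo_depth=0 redo_depth=1
After op 3 (type): buf='two' undo_depth=1 redo_depth=0
After op 4 (type): buf='twored' undo_depth=2 redo_depth=0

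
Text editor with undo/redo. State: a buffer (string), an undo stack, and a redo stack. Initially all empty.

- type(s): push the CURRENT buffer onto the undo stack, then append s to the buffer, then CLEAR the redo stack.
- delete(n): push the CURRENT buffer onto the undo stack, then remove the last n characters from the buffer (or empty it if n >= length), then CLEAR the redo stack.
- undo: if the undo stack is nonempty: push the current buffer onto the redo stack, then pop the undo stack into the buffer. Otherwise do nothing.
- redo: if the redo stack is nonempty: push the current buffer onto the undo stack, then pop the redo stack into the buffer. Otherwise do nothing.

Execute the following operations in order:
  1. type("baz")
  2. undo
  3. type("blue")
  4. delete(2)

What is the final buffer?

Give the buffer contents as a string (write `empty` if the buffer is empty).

After op 1 (type): buf='baz' undo_depth=1 redo_depth=0
After op 2 (undo): buf='(empty)' undo_depth=0 redo_depth=1
After op 3 (type): buf='blue' undo_depth=1 redo_depth=0
After op 4 (delete): buf='bl' undo_depth=2 redo_depth=0

Answer: bl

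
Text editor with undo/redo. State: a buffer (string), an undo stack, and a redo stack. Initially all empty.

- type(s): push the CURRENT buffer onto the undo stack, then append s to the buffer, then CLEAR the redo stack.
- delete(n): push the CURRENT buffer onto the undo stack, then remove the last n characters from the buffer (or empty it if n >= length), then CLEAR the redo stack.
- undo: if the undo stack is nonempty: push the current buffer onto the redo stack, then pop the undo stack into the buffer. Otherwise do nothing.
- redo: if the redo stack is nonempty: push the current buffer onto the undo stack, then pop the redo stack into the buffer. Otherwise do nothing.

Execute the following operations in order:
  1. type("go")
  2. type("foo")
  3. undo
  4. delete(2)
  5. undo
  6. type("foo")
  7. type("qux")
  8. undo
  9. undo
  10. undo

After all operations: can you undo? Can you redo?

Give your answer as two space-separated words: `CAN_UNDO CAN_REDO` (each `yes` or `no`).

Answer: no yes

Derivation:
After op 1 (type): buf='go' undo_depth=1 redo_depth=0
After op 2 (type): buf='gofoo' undo_depth=2 redo_depth=0
After op 3 (undo): buf='go' undo_depth=1 redo_depth=1
After op 4 (delete): buf='(empty)' undo_depth=2 redo_depth=0
After op 5 (undo): buf='go' undo_depth=1 redo_depth=1
After op 6 (type): buf='gofoo' undo_depth=2 redo_depth=0
After op 7 (type): buf='gofooqux' undo_depth=3 redo_depth=0
After op 8 (undo): buf='gofoo' undo_depth=2 redo_depth=1
After op 9 (undo): buf='go' undo_depth=1 redo_depth=2
After op 10 (undo): buf='(empty)' undo_depth=0 redo_depth=3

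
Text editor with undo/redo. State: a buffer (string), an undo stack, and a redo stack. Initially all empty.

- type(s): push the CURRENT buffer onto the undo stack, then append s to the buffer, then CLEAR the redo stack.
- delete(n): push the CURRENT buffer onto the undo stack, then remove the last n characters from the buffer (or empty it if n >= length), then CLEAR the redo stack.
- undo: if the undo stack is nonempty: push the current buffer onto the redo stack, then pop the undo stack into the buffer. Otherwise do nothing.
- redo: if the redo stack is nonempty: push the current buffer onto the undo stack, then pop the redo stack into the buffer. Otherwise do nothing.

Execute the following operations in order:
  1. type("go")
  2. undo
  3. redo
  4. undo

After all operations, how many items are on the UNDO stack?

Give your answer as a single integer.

After op 1 (type): buf='go' undo_depth=1 redo_depth=0
After op 2 (undo): buf='(empty)' undo_depth=0 redo_depth=1
After op 3 (redo): buf='go' undo_depth=1 redo_depth=0
After op 4 (undo): buf='(empty)' undo_depth=0 redo_depth=1

Answer: 0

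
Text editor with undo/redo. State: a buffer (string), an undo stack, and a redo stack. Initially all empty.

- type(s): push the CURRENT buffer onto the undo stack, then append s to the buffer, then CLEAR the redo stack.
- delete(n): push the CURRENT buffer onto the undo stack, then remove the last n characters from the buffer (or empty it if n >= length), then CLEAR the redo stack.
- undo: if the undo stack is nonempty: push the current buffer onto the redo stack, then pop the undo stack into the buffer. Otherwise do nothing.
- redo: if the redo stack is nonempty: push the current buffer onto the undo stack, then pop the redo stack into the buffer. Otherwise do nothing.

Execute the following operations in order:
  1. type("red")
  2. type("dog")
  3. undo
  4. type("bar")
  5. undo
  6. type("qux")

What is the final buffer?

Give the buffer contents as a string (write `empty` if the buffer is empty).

After op 1 (type): buf='red' undo_depth=1 redo_depth=0
After op 2 (type): buf='reddog' undo_depth=2 redo_depth=0
After op 3 (undo): buf='red' undo_depth=1 redo_depth=1
After op 4 (type): buf='redbar' undo_depth=2 redo_depth=0
After op 5 (undo): buf='red' undo_depth=1 redo_depth=1
After op 6 (type): buf='redqux' undo_depth=2 redo_depth=0

Answer: redqux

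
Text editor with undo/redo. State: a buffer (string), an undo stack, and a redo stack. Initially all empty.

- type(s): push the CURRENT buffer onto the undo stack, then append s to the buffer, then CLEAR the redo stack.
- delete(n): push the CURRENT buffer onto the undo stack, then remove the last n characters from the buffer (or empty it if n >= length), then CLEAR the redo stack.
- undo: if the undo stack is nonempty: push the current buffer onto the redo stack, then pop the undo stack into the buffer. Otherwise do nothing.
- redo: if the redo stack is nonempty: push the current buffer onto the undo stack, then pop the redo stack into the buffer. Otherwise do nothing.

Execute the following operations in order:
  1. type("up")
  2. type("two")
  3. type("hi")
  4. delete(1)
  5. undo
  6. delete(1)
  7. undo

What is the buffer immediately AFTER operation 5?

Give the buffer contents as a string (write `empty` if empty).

Answer: uptwohi

Derivation:
After op 1 (type): buf='up' undo_depth=1 redo_depth=0
After op 2 (type): buf='uptwo' undo_depth=2 redo_depth=0
After op 3 (type): buf='uptwohi' undo_depth=3 redo_depth=0
After op 4 (delete): buf='uptwoh' undo_depth=4 redo_depth=0
After op 5 (undo): buf='uptwohi' undo_depth=3 redo_depth=1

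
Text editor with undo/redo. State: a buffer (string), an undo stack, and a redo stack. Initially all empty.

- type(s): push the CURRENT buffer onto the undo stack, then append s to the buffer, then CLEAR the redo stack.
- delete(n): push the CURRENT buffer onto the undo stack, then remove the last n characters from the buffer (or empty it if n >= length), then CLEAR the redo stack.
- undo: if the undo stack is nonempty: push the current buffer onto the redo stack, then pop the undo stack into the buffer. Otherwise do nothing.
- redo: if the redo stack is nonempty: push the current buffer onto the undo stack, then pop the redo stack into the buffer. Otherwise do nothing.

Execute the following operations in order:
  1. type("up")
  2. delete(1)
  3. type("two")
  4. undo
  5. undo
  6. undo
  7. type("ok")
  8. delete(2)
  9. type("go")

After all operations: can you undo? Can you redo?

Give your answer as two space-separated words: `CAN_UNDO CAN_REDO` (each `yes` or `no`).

After op 1 (type): buf='up' undo_depth=1 redo_depth=0
After op 2 (delete): buf='u' undo_depth=2 redo_depth=0
After op 3 (type): buf='utwo' undo_depth=3 redo_depth=0
After op 4 (undo): buf='u' undo_depth=2 redo_depth=1
After op 5 (undo): buf='up' undo_depth=1 redo_depth=2
After op 6 (undo): buf='(empty)' undo_depth=0 redo_depth=3
After op 7 (type): buf='ok' undo_depth=1 redo_depth=0
After op 8 (delete): buf='(empty)' undo_depth=2 redo_depth=0
After op 9 (type): buf='go' undo_depth=3 redo_depth=0

Answer: yes no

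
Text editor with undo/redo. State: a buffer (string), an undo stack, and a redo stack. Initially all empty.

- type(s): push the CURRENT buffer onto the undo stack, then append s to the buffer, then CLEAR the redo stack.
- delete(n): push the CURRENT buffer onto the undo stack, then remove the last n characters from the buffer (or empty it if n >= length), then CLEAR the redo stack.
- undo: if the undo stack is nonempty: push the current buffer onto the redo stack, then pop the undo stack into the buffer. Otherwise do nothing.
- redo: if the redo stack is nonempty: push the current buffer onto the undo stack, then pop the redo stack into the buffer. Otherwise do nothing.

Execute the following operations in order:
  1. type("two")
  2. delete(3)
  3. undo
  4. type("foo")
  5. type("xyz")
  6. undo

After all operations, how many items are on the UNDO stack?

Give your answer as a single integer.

Answer: 2

Derivation:
After op 1 (type): buf='two' undo_depth=1 redo_depth=0
After op 2 (delete): buf='(empty)' undo_depth=2 redo_depth=0
After op 3 (undo): buf='two' undo_depth=1 redo_depth=1
After op 4 (type): buf='twofoo' undo_depth=2 redo_depth=0
After op 5 (type): buf='twofooxyz' undo_depth=3 redo_depth=0
After op 6 (undo): buf='twofoo' undo_depth=2 redo_depth=1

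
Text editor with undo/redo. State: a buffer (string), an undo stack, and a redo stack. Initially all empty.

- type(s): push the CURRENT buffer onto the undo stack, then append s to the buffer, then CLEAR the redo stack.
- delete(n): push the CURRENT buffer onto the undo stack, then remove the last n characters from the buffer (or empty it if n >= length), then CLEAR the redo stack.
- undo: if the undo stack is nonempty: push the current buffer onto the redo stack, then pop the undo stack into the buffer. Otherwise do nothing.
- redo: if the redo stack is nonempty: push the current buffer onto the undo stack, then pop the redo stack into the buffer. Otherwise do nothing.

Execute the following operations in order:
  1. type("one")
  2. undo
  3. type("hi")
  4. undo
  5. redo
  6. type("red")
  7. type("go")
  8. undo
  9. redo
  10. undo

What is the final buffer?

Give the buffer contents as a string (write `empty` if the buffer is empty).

After op 1 (type): buf='one' undo_depth=1 redo_depth=0
After op 2 (undo): buf='(empty)' undo_depth=0 redo_depth=1
After op 3 (type): buf='hi' undo_depth=1 redo_depth=0
After op 4 (undo): buf='(empty)' undo_depth=0 redo_depth=1
After op 5 (redo): buf='hi' undo_depth=1 redo_depth=0
After op 6 (type): buf='hired' undo_depth=2 redo_depth=0
After op 7 (type): buf='hiredgo' undo_depth=3 redo_depth=0
After op 8 (undo): buf='hired' undo_depth=2 redo_depth=1
After op 9 (redo): buf='hiredgo' undo_depth=3 redo_depth=0
After op 10 (undo): buf='hired' undo_depth=2 redo_depth=1

Answer: hired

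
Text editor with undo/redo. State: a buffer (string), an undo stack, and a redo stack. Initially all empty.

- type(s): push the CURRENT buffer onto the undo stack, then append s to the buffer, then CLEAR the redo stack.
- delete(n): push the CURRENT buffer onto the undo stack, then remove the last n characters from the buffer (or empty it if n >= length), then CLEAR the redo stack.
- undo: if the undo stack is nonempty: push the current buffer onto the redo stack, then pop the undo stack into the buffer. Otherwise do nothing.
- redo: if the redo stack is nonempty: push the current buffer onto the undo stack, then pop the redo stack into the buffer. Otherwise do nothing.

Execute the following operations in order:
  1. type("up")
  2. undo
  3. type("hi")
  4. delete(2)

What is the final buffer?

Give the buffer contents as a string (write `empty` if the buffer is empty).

After op 1 (type): buf='up' undo_depth=1 redo_depth=0
After op 2 (undo): buf='(empty)' undo_depth=0 redo_depth=1
After op 3 (type): buf='hi' undo_depth=1 redo_depth=0
After op 4 (delete): buf='(empty)' undo_depth=2 redo_depth=0

Answer: empty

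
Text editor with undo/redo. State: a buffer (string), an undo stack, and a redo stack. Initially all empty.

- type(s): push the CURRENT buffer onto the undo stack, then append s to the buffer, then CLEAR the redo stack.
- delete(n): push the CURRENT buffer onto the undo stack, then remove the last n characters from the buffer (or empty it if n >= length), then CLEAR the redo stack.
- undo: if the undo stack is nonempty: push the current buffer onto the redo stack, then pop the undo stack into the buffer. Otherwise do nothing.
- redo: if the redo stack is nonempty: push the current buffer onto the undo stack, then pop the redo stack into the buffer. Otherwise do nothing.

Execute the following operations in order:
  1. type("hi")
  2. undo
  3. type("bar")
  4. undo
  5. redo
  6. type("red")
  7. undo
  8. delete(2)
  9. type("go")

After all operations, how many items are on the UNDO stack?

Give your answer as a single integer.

Answer: 3

Derivation:
After op 1 (type): buf='hi' undo_depth=1 redo_depth=0
After op 2 (undo): buf='(empty)' undo_depth=0 redo_depth=1
After op 3 (type): buf='bar' undo_depth=1 redo_depth=0
After op 4 (undo): buf='(empty)' undo_depth=0 redo_depth=1
After op 5 (redo): buf='bar' undo_depth=1 redo_depth=0
After op 6 (type): buf='barred' undo_depth=2 redo_depth=0
After op 7 (undo): buf='bar' undo_depth=1 redo_depth=1
After op 8 (delete): buf='b' undo_depth=2 redo_depth=0
After op 9 (type): buf='bgo' undo_depth=3 redo_depth=0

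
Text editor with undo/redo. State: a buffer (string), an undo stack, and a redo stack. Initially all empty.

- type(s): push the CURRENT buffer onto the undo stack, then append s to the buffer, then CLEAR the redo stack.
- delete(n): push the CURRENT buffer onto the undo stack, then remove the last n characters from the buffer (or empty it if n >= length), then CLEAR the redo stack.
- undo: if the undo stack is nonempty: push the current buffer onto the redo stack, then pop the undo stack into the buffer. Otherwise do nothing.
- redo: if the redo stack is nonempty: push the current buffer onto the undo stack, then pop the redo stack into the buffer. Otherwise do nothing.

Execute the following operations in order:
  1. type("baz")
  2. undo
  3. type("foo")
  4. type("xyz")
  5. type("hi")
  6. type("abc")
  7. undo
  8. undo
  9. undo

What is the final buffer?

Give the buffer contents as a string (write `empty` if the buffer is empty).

After op 1 (type): buf='baz' undo_depth=1 redo_depth=0
After op 2 (undo): buf='(empty)' undo_depth=0 redo_depth=1
After op 3 (type): buf='foo' undo_depth=1 redo_depth=0
After op 4 (type): buf='fooxyz' undo_depth=2 redo_depth=0
After op 5 (type): buf='fooxyzhi' undo_depth=3 redo_depth=0
After op 6 (type): buf='fooxyzhiabc' undo_depth=4 redo_depth=0
After op 7 (undo): buf='fooxyzhi' undo_depth=3 redo_depth=1
After op 8 (undo): buf='fooxyz' undo_depth=2 redo_depth=2
After op 9 (undo): buf='foo' undo_depth=1 redo_depth=3

Answer: foo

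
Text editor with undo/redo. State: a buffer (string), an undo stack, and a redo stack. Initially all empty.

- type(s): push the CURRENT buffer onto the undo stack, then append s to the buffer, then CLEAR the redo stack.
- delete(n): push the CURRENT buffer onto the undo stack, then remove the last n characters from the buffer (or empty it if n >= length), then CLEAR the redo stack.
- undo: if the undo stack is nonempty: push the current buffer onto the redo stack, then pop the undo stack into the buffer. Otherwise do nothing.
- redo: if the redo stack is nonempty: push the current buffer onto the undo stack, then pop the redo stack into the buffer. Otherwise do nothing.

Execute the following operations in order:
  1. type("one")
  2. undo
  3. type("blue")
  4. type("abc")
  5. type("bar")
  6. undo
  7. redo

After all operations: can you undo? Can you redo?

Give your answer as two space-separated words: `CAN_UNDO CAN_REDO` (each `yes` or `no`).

Answer: yes no

Derivation:
After op 1 (type): buf='one' undo_depth=1 redo_depth=0
After op 2 (undo): buf='(empty)' undo_depth=0 redo_depth=1
After op 3 (type): buf='blue' undo_depth=1 redo_depth=0
After op 4 (type): buf='blueabc' undo_depth=2 redo_depth=0
After op 5 (type): buf='blueabcbar' undo_depth=3 redo_depth=0
After op 6 (undo): buf='blueabc' undo_depth=2 redo_depth=1
After op 7 (redo): buf='blueabcbar' undo_depth=3 redo_depth=0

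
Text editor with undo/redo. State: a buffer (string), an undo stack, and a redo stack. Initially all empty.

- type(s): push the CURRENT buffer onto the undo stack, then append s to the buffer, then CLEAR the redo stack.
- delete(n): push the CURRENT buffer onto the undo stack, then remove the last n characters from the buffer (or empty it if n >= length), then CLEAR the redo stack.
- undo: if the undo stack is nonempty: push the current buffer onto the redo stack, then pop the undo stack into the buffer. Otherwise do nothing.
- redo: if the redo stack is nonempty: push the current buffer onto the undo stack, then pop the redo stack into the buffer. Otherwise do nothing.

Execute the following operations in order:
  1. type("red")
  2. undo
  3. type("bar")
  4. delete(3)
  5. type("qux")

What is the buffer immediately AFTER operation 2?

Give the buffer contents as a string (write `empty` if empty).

Answer: empty

Derivation:
After op 1 (type): buf='red' undo_depth=1 redo_depth=0
After op 2 (undo): buf='(empty)' undo_depth=0 redo_depth=1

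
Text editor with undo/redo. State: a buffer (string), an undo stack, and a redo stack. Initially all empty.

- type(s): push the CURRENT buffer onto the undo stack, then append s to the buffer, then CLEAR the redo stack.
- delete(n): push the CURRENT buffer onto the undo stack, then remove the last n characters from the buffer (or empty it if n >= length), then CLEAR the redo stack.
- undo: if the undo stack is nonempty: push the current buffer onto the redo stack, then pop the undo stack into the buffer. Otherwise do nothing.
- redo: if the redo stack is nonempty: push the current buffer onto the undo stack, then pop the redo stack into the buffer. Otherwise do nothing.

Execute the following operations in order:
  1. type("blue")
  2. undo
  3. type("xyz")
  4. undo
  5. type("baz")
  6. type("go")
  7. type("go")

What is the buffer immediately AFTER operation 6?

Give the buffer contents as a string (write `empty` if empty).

After op 1 (type): buf='blue' undo_depth=1 redo_depth=0
After op 2 (undo): buf='(empty)' undo_depth=0 redo_depth=1
After op 3 (type): buf='xyz' undo_depth=1 redo_depth=0
After op 4 (undo): buf='(empty)' undo_depth=0 redo_depth=1
After op 5 (type): buf='baz' undo_depth=1 redo_depth=0
After op 6 (type): buf='bazgo' undo_depth=2 redo_depth=0

Answer: bazgo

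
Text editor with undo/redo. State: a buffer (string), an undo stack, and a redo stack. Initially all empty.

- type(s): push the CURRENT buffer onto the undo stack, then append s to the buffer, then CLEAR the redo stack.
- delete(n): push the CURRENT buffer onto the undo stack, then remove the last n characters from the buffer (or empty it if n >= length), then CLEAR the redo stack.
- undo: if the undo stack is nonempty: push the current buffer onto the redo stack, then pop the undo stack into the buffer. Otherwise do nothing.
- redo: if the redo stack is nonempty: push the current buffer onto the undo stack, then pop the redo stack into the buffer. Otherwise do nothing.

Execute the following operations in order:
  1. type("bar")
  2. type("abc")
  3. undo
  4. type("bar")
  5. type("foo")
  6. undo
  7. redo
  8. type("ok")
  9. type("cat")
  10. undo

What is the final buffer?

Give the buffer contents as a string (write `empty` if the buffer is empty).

After op 1 (type): buf='bar' undo_depth=1 redo_depth=0
After op 2 (type): buf='barabc' undo_depth=2 redo_depth=0
After op 3 (undo): buf='bar' undo_depth=1 redo_depth=1
After op 4 (type): buf='barbar' undo_depth=2 redo_depth=0
After op 5 (type): buf='barbarfoo' undo_depth=3 redo_depth=0
After op 6 (undo): buf='barbar' undo_depth=2 redo_depth=1
After op 7 (redo): buf='barbarfoo' undo_depth=3 redo_depth=0
After op 8 (type): buf='barbarfoook' undo_depth=4 redo_depth=0
After op 9 (type): buf='barbarfoookcat' undo_depth=5 redo_depth=0
After op 10 (undo): buf='barbarfoook' undo_depth=4 redo_depth=1

Answer: barbarfoook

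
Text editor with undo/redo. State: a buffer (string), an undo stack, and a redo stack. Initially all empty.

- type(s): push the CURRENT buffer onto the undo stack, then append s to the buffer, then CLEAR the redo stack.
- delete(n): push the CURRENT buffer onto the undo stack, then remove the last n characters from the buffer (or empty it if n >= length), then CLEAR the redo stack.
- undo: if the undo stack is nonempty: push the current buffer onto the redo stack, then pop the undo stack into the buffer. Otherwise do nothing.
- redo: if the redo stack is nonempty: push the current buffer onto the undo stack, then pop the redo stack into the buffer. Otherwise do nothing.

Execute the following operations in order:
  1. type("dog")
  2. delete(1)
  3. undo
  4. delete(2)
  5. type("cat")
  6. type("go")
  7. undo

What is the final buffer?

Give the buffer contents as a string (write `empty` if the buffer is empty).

After op 1 (type): buf='dog' undo_depth=1 redo_depth=0
After op 2 (delete): buf='do' undo_depth=2 redo_depth=0
After op 3 (undo): buf='dog' undo_depth=1 redo_depth=1
After op 4 (delete): buf='d' undo_depth=2 redo_depth=0
After op 5 (type): buf='dcat' undo_depth=3 redo_depth=0
After op 6 (type): buf='dcatgo' undo_depth=4 redo_depth=0
After op 7 (undo): buf='dcat' undo_depth=3 redo_depth=1

Answer: dcat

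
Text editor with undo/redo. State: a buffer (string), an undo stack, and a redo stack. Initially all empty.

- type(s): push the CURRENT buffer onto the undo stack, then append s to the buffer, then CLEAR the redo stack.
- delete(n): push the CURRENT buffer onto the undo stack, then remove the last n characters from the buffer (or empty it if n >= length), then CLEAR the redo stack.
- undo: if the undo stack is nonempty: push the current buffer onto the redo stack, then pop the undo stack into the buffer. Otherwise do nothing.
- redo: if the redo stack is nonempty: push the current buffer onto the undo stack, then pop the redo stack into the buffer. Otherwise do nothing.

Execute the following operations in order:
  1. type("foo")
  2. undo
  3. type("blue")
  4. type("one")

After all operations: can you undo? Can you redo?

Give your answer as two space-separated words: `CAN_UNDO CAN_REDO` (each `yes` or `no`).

Answer: yes no

Derivation:
After op 1 (type): buf='foo' undo_depth=1 redo_depth=0
After op 2 (undo): buf='(empty)' undo_depth=0 redo_depth=1
After op 3 (type): buf='blue' undo_depth=1 redo_depth=0
After op 4 (type): buf='blueone' undo_depth=2 redo_depth=0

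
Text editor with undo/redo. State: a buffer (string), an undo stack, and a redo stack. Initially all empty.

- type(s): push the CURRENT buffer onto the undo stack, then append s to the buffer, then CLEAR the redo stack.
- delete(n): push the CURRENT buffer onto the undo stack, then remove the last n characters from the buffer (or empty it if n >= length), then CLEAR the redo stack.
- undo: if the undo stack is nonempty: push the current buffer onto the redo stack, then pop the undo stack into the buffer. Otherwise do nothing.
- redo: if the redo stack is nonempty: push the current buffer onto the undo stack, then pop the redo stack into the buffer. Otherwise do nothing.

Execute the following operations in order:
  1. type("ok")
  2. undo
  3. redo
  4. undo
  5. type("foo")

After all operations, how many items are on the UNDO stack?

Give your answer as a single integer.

Answer: 1

Derivation:
After op 1 (type): buf='ok' undo_depth=1 redo_depth=0
After op 2 (undo): buf='(empty)' undo_depth=0 redo_depth=1
After op 3 (redo): buf='ok' undo_depth=1 redo_depth=0
After op 4 (undo): buf='(empty)' undo_depth=0 redo_depth=1
After op 5 (type): buf='foo' undo_depth=1 redo_depth=0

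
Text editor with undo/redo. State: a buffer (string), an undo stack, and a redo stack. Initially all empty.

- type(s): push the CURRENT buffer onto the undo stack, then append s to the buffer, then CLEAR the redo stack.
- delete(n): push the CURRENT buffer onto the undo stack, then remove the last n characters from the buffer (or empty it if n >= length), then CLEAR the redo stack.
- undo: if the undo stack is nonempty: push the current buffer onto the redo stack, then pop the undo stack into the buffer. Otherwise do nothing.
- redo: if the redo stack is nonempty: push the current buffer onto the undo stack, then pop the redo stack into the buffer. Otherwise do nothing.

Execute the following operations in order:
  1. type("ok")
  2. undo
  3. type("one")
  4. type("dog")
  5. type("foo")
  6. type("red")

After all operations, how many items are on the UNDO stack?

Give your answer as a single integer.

Answer: 4

Derivation:
After op 1 (type): buf='ok' undo_depth=1 redo_depth=0
After op 2 (undo): buf='(empty)' undo_depth=0 redo_depth=1
After op 3 (type): buf='one' undo_depth=1 redo_depth=0
After op 4 (type): buf='onedog' undo_depth=2 redo_depth=0
After op 5 (type): buf='onedogfoo' undo_depth=3 redo_depth=0
After op 6 (type): buf='onedogfoored' undo_depth=4 redo_depth=0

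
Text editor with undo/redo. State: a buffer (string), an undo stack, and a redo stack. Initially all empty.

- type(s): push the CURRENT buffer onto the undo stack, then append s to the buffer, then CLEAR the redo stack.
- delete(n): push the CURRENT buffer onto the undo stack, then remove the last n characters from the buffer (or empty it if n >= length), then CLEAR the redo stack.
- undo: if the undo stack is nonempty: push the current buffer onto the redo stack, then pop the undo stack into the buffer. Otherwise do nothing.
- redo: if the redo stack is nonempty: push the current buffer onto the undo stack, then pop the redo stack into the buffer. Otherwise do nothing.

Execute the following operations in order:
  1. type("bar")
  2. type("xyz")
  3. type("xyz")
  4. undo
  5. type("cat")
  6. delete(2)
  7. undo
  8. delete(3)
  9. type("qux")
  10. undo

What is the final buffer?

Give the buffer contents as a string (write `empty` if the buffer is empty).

After op 1 (type): buf='bar' undo_depth=1 redo_depth=0
After op 2 (type): buf='barxyz' undo_depth=2 redo_depth=0
After op 3 (type): buf='barxyzxyz' undo_depth=3 redo_depth=0
After op 4 (undo): buf='barxyz' undo_depth=2 redo_depth=1
After op 5 (type): buf='barxyzcat' undo_depth=3 redo_depth=0
After op 6 (delete): buf='barxyzc' undo_depth=4 redo_depth=0
After op 7 (undo): buf='barxyzcat' undo_depth=3 redo_depth=1
After op 8 (delete): buf='barxyz' undo_depth=4 redo_depth=0
After op 9 (type): buf='barxyzqux' undo_depth=5 redo_depth=0
After op 10 (undo): buf='barxyz' undo_depth=4 redo_depth=1

Answer: barxyz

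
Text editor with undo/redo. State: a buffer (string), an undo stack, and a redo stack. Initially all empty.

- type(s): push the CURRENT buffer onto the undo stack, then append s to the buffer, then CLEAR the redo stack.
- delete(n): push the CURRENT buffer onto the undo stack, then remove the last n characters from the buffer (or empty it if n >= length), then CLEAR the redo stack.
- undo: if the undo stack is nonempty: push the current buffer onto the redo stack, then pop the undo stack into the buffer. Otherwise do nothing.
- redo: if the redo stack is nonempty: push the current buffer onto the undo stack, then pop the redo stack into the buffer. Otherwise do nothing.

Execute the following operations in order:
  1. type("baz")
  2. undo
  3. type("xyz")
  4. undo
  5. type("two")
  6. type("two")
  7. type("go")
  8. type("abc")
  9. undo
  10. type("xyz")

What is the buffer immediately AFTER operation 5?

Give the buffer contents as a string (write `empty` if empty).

Answer: two

Derivation:
After op 1 (type): buf='baz' undo_depth=1 redo_depth=0
After op 2 (undo): buf='(empty)' undo_depth=0 redo_depth=1
After op 3 (type): buf='xyz' undo_depth=1 redo_depth=0
After op 4 (undo): buf='(empty)' undo_depth=0 redo_depth=1
After op 5 (type): buf='two' undo_depth=1 redo_depth=0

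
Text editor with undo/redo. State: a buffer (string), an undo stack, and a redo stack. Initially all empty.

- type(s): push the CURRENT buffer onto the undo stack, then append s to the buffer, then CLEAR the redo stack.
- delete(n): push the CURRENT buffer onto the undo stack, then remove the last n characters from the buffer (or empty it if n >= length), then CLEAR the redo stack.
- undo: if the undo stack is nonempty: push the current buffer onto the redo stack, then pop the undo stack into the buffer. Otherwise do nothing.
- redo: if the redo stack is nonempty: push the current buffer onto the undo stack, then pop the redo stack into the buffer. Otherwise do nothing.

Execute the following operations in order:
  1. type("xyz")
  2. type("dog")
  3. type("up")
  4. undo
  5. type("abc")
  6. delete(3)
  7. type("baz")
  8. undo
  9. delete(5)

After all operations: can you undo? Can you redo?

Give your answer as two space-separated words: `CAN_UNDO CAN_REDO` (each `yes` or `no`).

After op 1 (type): buf='xyz' undo_depth=1 redo_depth=0
After op 2 (type): buf='xyzdog' undo_depth=2 redo_depth=0
After op 3 (type): buf='xyzdogup' undo_depth=3 redo_depth=0
After op 4 (undo): buf='xyzdog' undo_depth=2 redo_depth=1
After op 5 (type): buf='xyzdogabc' undo_depth=3 redo_depth=0
After op 6 (delete): buf='xyzdog' undo_depth=4 redo_depth=0
After op 7 (type): buf='xyzdogbaz' undo_depth=5 redo_depth=0
After op 8 (undo): buf='xyzdog' undo_depth=4 redo_depth=1
After op 9 (delete): buf='x' undo_depth=5 redo_depth=0

Answer: yes no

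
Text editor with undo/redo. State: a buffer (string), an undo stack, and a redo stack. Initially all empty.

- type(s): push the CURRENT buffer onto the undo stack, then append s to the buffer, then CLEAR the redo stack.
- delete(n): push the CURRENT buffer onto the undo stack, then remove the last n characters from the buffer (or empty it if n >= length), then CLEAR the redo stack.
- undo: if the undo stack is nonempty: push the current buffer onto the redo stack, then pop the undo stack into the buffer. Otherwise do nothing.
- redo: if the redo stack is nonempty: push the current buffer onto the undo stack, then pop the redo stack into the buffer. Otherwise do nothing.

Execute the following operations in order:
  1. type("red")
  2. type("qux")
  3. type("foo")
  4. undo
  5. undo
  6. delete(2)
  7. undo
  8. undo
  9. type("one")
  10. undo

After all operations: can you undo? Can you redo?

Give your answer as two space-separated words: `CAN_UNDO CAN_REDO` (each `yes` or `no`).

Answer: no yes

Derivation:
After op 1 (type): buf='red' undo_depth=1 redo_depth=0
After op 2 (type): buf='redqux' undo_depth=2 redo_depth=0
After op 3 (type): buf='redquxfoo' undo_depth=3 redo_depth=0
After op 4 (undo): buf='redqux' undo_depth=2 redo_depth=1
After op 5 (undo): buf='red' undo_depth=1 redo_depth=2
After op 6 (delete): buf='r' undo_depth=2 redo_depth=0
After op 7 (undo): buf='red' undo_depth=1 redo_depth=1
After op 8 (undo): buf='(empty)' undo_depth=0 redo_depth=2
After op 9 (type): buf='one' undo_depth=1 redo_depth=0
After op 10 (undo): buf='(empty)' undo_depth=0 redo_depth=1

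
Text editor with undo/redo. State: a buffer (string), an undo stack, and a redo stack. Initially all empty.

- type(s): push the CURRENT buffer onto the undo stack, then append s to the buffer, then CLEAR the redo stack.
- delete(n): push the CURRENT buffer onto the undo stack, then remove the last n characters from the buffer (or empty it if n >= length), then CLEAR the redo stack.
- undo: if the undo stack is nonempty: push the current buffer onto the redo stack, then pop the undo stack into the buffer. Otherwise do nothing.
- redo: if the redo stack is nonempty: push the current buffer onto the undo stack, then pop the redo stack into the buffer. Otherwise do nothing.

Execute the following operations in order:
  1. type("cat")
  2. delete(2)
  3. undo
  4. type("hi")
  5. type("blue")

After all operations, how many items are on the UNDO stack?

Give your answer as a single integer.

After op 1 (type): buf='cat' undo_depth=1 redo_depth=0
After op 2 (delete): buf='c' undo_depth=2 redo_depth=0
After op 3 (undo): buf='cat' undo_depth=1 redo_depth=1
After op 4 (type): buf='cathi' undo_depth=2 redo_depth=0
After op 5 (type): buf='cathiblue' undo_depth=3 redo_depth=0

Answer: 3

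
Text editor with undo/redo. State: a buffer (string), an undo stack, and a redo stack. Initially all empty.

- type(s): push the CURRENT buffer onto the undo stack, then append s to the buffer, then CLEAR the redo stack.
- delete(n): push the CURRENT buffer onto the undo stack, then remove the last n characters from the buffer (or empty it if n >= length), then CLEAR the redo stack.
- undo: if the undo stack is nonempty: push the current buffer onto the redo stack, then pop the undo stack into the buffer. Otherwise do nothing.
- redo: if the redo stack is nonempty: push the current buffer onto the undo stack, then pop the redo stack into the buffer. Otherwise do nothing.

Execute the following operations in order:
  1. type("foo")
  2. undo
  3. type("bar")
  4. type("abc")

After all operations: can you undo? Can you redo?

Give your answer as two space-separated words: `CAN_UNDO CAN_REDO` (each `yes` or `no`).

Answer: yes no

Derivation:
After op 1 (type): buf='foo' undo_depth=1 redo_depth=0
After op 2 (undo): buf='(empty)' undo_depth=0 redo_depth=1
After op 3 (type): buf='bar' undo_depth=1 redo_depth=0
After op 4 (type): buf='barabc' undo_depth=2 redo_depth=0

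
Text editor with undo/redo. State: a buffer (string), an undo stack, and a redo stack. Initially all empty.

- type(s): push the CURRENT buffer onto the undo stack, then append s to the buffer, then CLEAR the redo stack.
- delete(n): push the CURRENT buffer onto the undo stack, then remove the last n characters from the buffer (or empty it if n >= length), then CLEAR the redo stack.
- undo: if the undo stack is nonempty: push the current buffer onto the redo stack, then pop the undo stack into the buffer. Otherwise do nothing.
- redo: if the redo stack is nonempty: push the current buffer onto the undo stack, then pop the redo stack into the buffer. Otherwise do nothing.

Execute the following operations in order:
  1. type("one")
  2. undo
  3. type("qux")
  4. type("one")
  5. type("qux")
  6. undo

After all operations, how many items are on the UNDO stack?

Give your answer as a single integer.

After op 1 (type): buf='one' undo_depth=1 redo_depth=0
After op 2 (undo): buf='(empty)' undo_depth=0 redo_depth=1
After op 3 (type): buf='qux' undo_depth=1 redo_depth=0
After op 4 (type): buf='quxone' undo_depth=2 redo_depth=0
After op 5 (type): buf='quxonequx' undo_depth=3 redo_depth=0
After op 6 (undo): buf='quxone' undo_depth=2 redo_depth=1

Answer: 2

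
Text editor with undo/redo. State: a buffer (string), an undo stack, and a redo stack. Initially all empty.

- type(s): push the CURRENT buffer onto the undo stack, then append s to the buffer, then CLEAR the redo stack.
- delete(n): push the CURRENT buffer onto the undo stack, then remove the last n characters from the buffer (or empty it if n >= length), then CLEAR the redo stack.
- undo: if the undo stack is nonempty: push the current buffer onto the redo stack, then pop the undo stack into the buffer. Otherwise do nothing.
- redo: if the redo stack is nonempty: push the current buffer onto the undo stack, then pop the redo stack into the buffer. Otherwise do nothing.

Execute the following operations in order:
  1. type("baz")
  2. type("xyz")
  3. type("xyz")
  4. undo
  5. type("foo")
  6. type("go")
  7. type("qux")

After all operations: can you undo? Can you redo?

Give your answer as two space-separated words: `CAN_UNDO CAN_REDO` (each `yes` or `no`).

Answer: yes no

Derivation:
After op 1 (type): buf='baz' undo_depth=1 redo_depth=0
After op 2 (type): buf='bazxyz' undo_depth=2 redo_depth=0
After op 3 (type): buf='bazxyzxyz' undo_depth=3 redo_depth=0
After op 4 (undo): buf='bazxyz' undo_depth=2 redo_depth=1
After op 5 (type): buf='bazxyzfoo' undo_depth=3 redo_depth=0
After op 6 (type): buf='bazxyzfoogo' undo_depth=4 redo_depth=0
After op 7 (type): buf='bazxyzfoogoqux' undo_depth=5 redo_depth=0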